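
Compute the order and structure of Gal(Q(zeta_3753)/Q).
|Gal(Q(zeta_3753)/Q)| = phi(3753) = 2484; group ≅ (Z/3753Z)^* ≅ Z/18Z × Z/138Z

The n-th cyclotomic polynomial Φ_3753(x) is the minimal polynomial of zeta_3753 over Q and has degree phi(3753) = 2484. So Q(zeta_3753) is a degree-2484 Galois extension with Galois group (Z/3753Z)^*. By CRT, (Z/3753Z)^* ≅ (Z/27Z)^* × (Z/139Z)^*. Each prime-power unit group is (Z/27Z)^* ≅ Z/18Z; (Z/139Z)^* ≅ Z/138Z. Hence Gal(Q(zeta_3753)/Q) ≅ Z/18Z × Z/138Z.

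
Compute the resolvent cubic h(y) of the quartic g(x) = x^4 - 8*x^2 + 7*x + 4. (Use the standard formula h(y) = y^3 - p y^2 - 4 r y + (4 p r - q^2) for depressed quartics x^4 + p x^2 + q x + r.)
h(y) = y^3 + 8*y^2 - 16*y - 177

Identify coefficients: p = -8, q = 7, r = 4.
Plug into h(y) = y^3 - p y^2 - 4 r y + (4 p r - q^2):
  h(y) = y^3 - (-8) y^2 - 4*(4) y + (4*(-8)*(4) - (7)^2)
       = y^3 + (8) y^2 + (-16) y + (-177).
Simplifying: h(y) = y^3 + 8*y^2 - 16*y - 177.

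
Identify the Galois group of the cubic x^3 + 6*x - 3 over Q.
Gal(K/Q) = S_3 (symmetric group of order 6)

Compute the discriminant of x^3 + (0)*x^2 + (6)*x + (-3): Δ = -1107. Since Δ is not a rational square, the Galois group is not contained in A_3; it must be the full S_3 (irreducibility of the cubic rules out anything smaller).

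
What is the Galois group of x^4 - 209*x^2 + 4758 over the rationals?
Gal(K/Q) = V_4 (Klein four-group, Z/2Z × Z/2Z)

f factors as (x^2 - 26)(x^2 - 183), so the splitting field is K = Q(sqrt(26), sqrt(183)). The elements 26, 183, 4758 are all non-squares in Q, so sqrt(26) and sqrt(183) generate independent quadratic extensions. Thus [K:Q] = 4 and Gal(K/Q) is generated by the two order-2 automorphisms sqrt(26) ↦ -sqrt(26) and sqrt(183) ↦ -sqrt(183), giving V_4.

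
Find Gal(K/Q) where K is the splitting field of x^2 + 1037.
Gal(K/Q) = Z/2Z (cyclic of order 2)

x^2 + 1037 is irreducible over Q since -1037 is not a rational square. The splitting field Q(sqrt(-1037)) has degree 2 over Q, and its unique nontrivial automorphism is sqrt(-1037) ↦ -sqrt(-1037). Hence Gal(Q(sqrt(-1037))/Q) = Z/2Z.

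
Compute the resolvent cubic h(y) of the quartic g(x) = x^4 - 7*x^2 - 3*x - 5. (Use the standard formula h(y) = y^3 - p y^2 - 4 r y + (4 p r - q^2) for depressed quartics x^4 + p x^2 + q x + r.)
h(y) = y^3 + 7*y^2 + 20*y + 131

Identify coefficients: p = -7, q = -3, r = -5.
Plug into h(y) = y^3 - p y^2 - 4 r y + (4 p r - q^2):
  h(y) = y^3 - (-7) y^2 - 4*(-5) y + (4*(-7)*(-5) - (-3)^2)
       = y^3 + (7) y^2 + (20) y + (131).
Simplifying: h(y) = y^3 + 7*y^2 + 20*y + 131.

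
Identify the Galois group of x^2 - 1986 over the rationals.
Gal(K/Q) = Z/2Z (cyclic of order 2)

x^2 - 1986 is irreducible over Q since 1986 is not a rational square. The splitting field Q(sqrt(1986)) has degree 2 over Q, and its unique nontrivial automorphism is sqrt(1986) ↦ -sqrt(1986). Hence Gal(Q(sqrt(1986))/Q) = Z/2Z.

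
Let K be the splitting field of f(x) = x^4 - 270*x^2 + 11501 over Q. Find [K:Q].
[K:Q] = 4

f factors as (x^2 - 53)(x^2 - 217); the splitting field is K = Q(sqrt(53), sqrt(217)). Since 53, 217, and 11501 are all non-squares in Q, the three subfields Q(sqrt(53)), Q(sqrt(217)), Q(sqrt(11501)) are distinct degree-2 extensions, so [K:Q] = 4 (Klein four Galois group).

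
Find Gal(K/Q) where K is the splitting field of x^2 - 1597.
Gal(K/Q) = Z/2Z (cyclic of order 2)

x^2 - 1597 is irreducible over Q since 1597 is not a rational square. The splitting field Q(sqrt(1597)) has degree 2 over Q, and its unique nontrivial automorphism is sqrt(1597) ↦ -sqrt(1597). Hence Gal(Q(sqrt(1597))/Q) = Z/2Z.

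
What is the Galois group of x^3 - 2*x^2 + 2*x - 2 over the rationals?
Gal(K/Q) = S_3 (symmetric group of order 6)

Compute the discriminant of x^3 + (-2)*x^2 + (2)*x + (-2): Δ = -44. Since Δ is not a rational square, the Galois group is not contained in A_3; it must be the full S_3 (irreducibility of the cubic rules out anything smaller).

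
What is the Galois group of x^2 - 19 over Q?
Gal(K/Q) = Z/2Z (cyclic of order 2)

x^2 - 19 is irreducible over Q since 19 is not a rational square. The splitting field Q(sqrt(19)) has degree 2 over Q, and its unique nontrivial automorphism is sqrt(19) ↦ -sqrt(19). Hence Gal(Q(sqrt(19))/Q) = Z/2Z.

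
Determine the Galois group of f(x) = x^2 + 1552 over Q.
Gal(K/Q) = Z/2Z (cyclic of order 2)

x^2 + 1552 is irreducible over Q since -1552 is not a rational square. The splitting field Q(sqrt(-1552)) has degree 2 over Q, and its unique nontrivial automorphism is sqrt(-1552) ↦ -sqrt(-1552). Hence Gal(Q(sqrt(-1552))/Q) = Z/2Z.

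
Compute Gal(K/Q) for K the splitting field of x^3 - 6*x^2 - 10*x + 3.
Gal(K/Q) = S_3 (symmetric group of order 6)

Compute the discriminant of x^3 + (-6)*x^2 + (-10)*x + (3): Δ = 13189. Since Δ is not a rational square, the Galois group is not contained in A_3; it must be the full S_3 (irreducibility of the cubic rules out anything smaller).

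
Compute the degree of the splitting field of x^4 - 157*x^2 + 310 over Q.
[K:Q] = 4

f factors as (x^2 - 2)(x^2 - 155); the splitting field is K = Q(sqrt(2), sqrt(155)). Since 2, 155, and 310 are all non-squares in Q, the three subfields Q(sqrt(2)), Q(sqrt(155)), Q(sqrt(310)) are distinct degree-2 extensions, so [K:Q] = 4 (Klein four Galois group).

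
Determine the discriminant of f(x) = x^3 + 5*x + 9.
Δ = -2687

For a depressed cubic x^3 + p x + q the discriminant is Δ = -4 p^3 - 27 q^2 = -4*(5)^3 - 27*(9)^2 = -500 - 2187 = -2687.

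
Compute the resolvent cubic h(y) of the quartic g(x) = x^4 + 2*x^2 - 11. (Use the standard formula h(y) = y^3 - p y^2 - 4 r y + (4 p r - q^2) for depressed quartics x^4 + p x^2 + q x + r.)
h(y) = y^3 - 2*y^2 + 44*y - 88

Identify coefficients: p = 2, q = 0, r = -11.
Plug into h(y) = y^3 - p y^2 - 4 r y + (4 p r - q^2):
  h(y) = y^3 - (2) y^2 - 4*(-11) y + (4*(2)*(-11) - (0)^2)
       = y^3 + (-2) y^2 + (44) y + (-88).
Simplifying: h(y) = y^3 - 2*y^2 + 44*y - 88.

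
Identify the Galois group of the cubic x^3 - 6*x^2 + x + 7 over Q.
Gal(K/Q) = S_3 (symmetric group of order 6)

Compute the discriminant of x^3 + (-6)*x^2 + (1)*x + (7): Δ = 4001. Since Δ is not a rational square, the Galois group is not contained in A_3; it must be the full S_3 (irreducibility of the cubic rules out anything smaller).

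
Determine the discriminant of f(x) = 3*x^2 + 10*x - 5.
Δ = 160

For a quadratic a x^2 + b x + c the discriminant is Δ = b^2 - 4ac = (10)^2 - 4*(3)*(-5) = 100 - (-60) = 160.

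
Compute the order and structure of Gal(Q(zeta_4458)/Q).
|Gal(Q(zeta_4458)/Q)| = phi(4458) = 1484; group ≅ (Z/4458Z)^* ≅ Z/2Z × Z/742Z

The n-th cyclotomic polynomial Φ_4458(x) is the minimal polynomial of zeta_4458 over Q and has degree phi(4458) = 1484. So Q(zeta_4458) is a degree-1484 Galois extension with Galois group (Z/4458Z)^*. By CRT, (Z/4458Z)^* ≅ (Z/2Z)^* × (Z/3Z)^* × (Z/743Z)^*. Each prime-power unit group is (Z/2Z)^* ≅ trivial group (order 1); (Z/3Z)^* ≅ Z/2Z; (Z/743Z)^* ≅ Z/742Z. Hence Gal(Q(zeta_4458)/Q) ≅ Z/2Z × Z/742Z.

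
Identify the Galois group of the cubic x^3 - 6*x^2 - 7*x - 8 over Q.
Gal(K/Q) = S_3 (symmetric group of order 6)

Compute the discriminant of x^3 + (-6)*x^2 + (-7)*x + (-8): Δ = -11552. Since Δ is not a rational square, the Galois group is not contained in A_3; it must be the full S_3 (irreducibility of the cubic rules out anything smaller).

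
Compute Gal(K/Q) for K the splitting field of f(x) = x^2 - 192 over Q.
Gal(K/Q) = Z/2Z (cyclic of order 2)

x^2 - 192 is irreducible over Q since 192 is not a rational square. The splitting field Q(sqrt(192)) has degree 2 over Q, and its unique nontrivial automorphism is sqrt(192) ↦ -sqrt(192). Hence Gal(Q(sqrt(192))/Q) = Z/2Z.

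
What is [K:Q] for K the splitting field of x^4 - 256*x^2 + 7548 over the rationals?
[K:Q] = 4

f factors as (x^2 - 222)(x^2 - 34); the splitting field is K = Q(sqrt(222), sqrt(34)). Since 222, 34, and 7548 are all non-squares in Q, the three subfields Q(sqrt(222)), Q(sqrt(34)), Q(sqrt(7548)) are distinct degree-2 extensions, so [K:Q] = 4 (Klein four Galois group).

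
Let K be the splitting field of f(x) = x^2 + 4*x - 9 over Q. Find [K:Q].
[K:Q] = 2

The discriminant of x^2 + (4)*x + (-9) is b^2 - 4c = 16 - (-36) = 52. Since 52 is not a perfect square in Q, the polynomial is irreducible over Q. Its two roots generate a degree-2 extension, so [K:Q] = 2.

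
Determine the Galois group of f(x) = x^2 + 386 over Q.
Gal(K/Q) = Z/2Z (cyclic of order 2)

x^2 + 386 is irreducible over Q since -386 is not a rational square. The splitting field Q(sqrt(-386)) has degree 2 over Q, and its unique nontrivial automorphism is sqrt(-386) ↦ -sqrt(-386). Hence Gal(Q(sqrt(-386))/Q) = Z/2Z.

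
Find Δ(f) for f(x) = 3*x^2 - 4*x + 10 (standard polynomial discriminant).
Δ = -104

For a quadratic a x^2 + b x + c the discriminant is Δ = b^2 - 4ac = (-4)^2 - 4*(3)*(10) = 16 - (120) = -104.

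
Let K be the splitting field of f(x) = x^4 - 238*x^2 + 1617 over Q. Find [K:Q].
[K:Q] = 4

f factors as (x^2 - 231)(x^2 - 7); the splitting field is K = Q(sqrt(231), sqrt(7)). Since 231, 7, and 1617 are all non-squares in Q, the three subfields Q(sqrt(231)), Q(sqrt(7)), Q(sqrt(1617)) are distinct degree-2 extensions, so [K:Q] = 4 (Klein four Galois group).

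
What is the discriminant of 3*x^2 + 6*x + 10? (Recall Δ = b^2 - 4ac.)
Δ = -84

For a quadratic a x^2 + b x + c the discriminant is Δ = b^2 - 4ac = (6)^2 - 4*(3)*(10) = 36 - (120) = -84.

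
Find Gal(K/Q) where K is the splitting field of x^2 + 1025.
Gal(K/Q) = Z/2Z (cyclic of order 2)

x^2 + 1025 is irreducible over Q since -1025 is not a rational square. The splitting field Q(sqrt(-1025)) has degree 2 over Q, and its unique nontrivial automorphism is sqrt(-1025) ↦ -sqrt(-1025). Hence Gal(Q(sqrt(-1025))/Q) = Z/2Z.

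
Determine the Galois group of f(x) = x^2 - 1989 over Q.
Gal(K/Q) = Z/2Z (cyclic of order 2)

x^2 - 1989 is irreducible over Q since 1989 is not a rational square. The splitting field Q(sqrt(1989)) has degree 2 over Q, and its unique nontrivial automorphism is sqrt(1989) ↦ -sqrt(1989). Hence Gal(Q(sqrt(1989))/Q) = Z/2Z.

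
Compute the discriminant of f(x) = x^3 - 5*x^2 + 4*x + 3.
Δ = 321

For x^3 + a x^2 + b x + c the discriminant is Δ = 18 a b c - 4 a^3 c + a^2 b^2 - 4 b^3 - 27 c^2.
Plug a = -5, b = 4, c = 3:
  18*(-5)*(4)*(3) - 4*(-5)^3*(3) + (-5)^2*(4)^2 - 4*(4)^3 - 27*(3)^2
  = -1080 + (1500) + 400 + (-256) + (-243)
  = 321.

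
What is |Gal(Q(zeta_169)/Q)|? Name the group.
|Gal(Q(zeta_169)/Q)| = phi(169) = 156; group ≅ (Z/169Z)^* ≅ Z/156Z

The n-th cyclotomic polynomial Φ_169(x) is the minimal polynomial of zeta_169 over Q and has degree phi(169) = 156. So Q(zeta_169) is a degree-156 Galois extension with Galois group (Z/169Z)^*. (Z/169Z)^* is cyclic since 169 is an odd prime power (or 4). Hence Gal(Q(zeta_169)/Q) ≅ Z/156Z.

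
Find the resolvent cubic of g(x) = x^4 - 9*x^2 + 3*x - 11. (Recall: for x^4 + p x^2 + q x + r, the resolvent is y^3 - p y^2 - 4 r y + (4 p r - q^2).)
h(y) = y^3 + 9*y^2 + 44*y + 387

Identify coefficients: p = -9, q = 3, r = -11.
Plug into h(y) = y^3 - p y^2 - 4 r y + (4 p r - q^2):
  h(y) = y^3 - (-9) y^2 - 4*(-11) y + (4*(-9)*(-11) - (3)^2)
       = y^3 + (9) y^2 + (44) y + (387).
Simplifying: h(y) = y^3 + 9*y^2 + 44*y + 387.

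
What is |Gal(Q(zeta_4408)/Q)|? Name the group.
|Gal(Q(zeta_4408)/Q)| = phi(4408) = 2016; group ≅ (Z/4408Z)^* ≅ Z/2Z × Z/2Z × Z/18Z × Z/28Z

The n-th cyclotomic polynomial Φ_4408(x) is the minimal polynomial of zeta_4408 over Q and has degree phi(4408) = 2016. So Q(zeta_4408) is a degree-2016 Galois extension with Galois group (Z/4408Z)^*. By CRT, (Z/4408Z)^* ≅ (Z/8Z)^* × (Z/19Z)^* × (Z/29Z)^*. Each prime-power unit group is (Z/8Z)^* ≅ Z/2Z × Z/2Z; (Z/19Z)^* ≅ Z/18Z; (Z/29Z)^* ≅ Z/28Z. Hence Gal(Q(zeta_4408)/Q) ≅ Z/2Z × Z/2Z × Z/18Z × Z/28Z.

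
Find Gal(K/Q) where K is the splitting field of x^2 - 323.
Gal(K/Q) = Z/2Z (cyclic of order 2)

x^2 - 323 is irreducible over Q since 323 is not a rational square. The splitting field Q(sqrt(323)) has degree 2 over Q, and its unique nontrivial automorphism is sqrt(323) ↦ -sqrt(323). Hence Gal(Q(sqrt(323))/Q) = Z/2Z.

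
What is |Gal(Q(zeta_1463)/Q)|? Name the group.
|Gal(Q(zeta_1463)/Q)| = phi(1463) = 1080; group ≅ (Z/1463Z)^* ≅ Z/6Z × Z/10Z × Z/18Z

The n-th cyclotomic polynomial Φ_1463(x) is the minimal polynomial of zeta_1463 over Q and has degree phi(1463) = 1080. So Q(zeta_1463) is a degree-1080 Galois extension with Galois group (Z/1463Z)^*. By CRT, (Z/1463Z)^* ≅ (Z/7Z)^* × (Z/11Z)^* × (Z/19Z)^*. Each prime-power unit group is (Z/7Z)^* ≅ Z/6Z; (Z/11Z)^* ≅ Z/10Z; (Z/19Z)^* ≅ Z/18Z. Hence Gal(Q(zeta_1463)/Q) ≅ Z/6Z × Z/10Z × Z/18Z.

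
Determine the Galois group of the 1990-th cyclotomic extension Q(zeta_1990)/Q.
|Gal(Q(zeta_1990)/Q)| = phi(1990) = 792; group ≅ (Z/1990Z)^* ≅ Z/4Z × Z/198Z

The n-th cyclotomic polynomial Φ_1990(x) is the minimal polynomial of zeta_1990 over Q and has degree phi(1990) = 792. So Q(zeta_1990) is a degree-792 Galois extension with Galois group (Z/1990Z)^*. By CRT, (Z/1990Z)^* ≅ (Z/2Z)^* × (Z/5Z)^* × (Z/199Z)^*. Each prime-power unit group is (Z/2Z)^* ≅ trivial group (order 1); (Z/5Z)^* ≅ Z/4Z; (Z/199Z)^* ≅ Z/198Z. Hence Gal(Q(zeta_1990)/Q) ≅ Z/4Z × Z/198Z.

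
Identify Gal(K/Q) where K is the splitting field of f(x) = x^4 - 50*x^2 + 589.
Gal(K/Q) = V_4 (Klein four-group, Z/2Z × Z/2Z)

f factors as (x^2 - 19)(x^2 - 31), so the splitting field is K = Q(sqrt(19), sqrt(31)). The elements 19, 31, 589 are all non-squares in Q, so sqrt(19) and sqrt(31) generate independent quadratic extensions. Thus [K:Q] = 4 and Gal(K/Q) is generated by the two order-2 automorphisms sqrt(19) ↦ -sqrt(19) and sqrt(31) ↦ -sqrt(31), giving V_4.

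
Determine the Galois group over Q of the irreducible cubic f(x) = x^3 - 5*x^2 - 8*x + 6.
Gal(K/Q) = S_3 (symmetric group of order 6)

Compute the discriminant of x^3 + (-5)*x^2 + (-8)*x + (6): Δ = 9996. Since Δ is not a rational square, the Galois group is not contained in A_3; it must be the full S_3 (irreducibility of the cubic rules out anything smaller).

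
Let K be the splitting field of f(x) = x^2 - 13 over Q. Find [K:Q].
[K:Q] = 2

The discriminant of x^2 + (0)*x + (-13) is b^2 - 4c = 0 - (-52) = 52. Since 52 is not a perfect square in Q, the polynomial is irreducible over Q. Its two roots generate a degree-2 extension, so [K:Q] = 2.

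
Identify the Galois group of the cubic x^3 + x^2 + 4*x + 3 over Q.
Gal(K/Q) = S_3 (symmetric group of order 6)

Compute the discriminant of x^3 + (1)*x^2 + (4)*x + (3): Δ = -279. Since Δ is not a rational square, the Galois group is not contained in A_3; it must be the full S_3 (irreducibility of the cubic rules out anything smaller).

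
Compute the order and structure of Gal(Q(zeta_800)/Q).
|Gal(Q(zeta_800)/Q)| = phi(800) = 320; group ≅ (Z/800Z)^* ≅ Z/2Z × Z/8Z × Z/20Z

The n-th cyclotomic polynomial Φ_800(x) is the minimal polynomial of zeta_800 over Q and has degree phi(800) = 320. So Q(zeta_800) is a degree-320 Galois extension with Galois group (Z/800Z)^*. By CRT, (Z/800Z)^* ≅ (Z/32Z)^* × (Z/25Z)^*. Each prime-power unit group is (Z/32Z)^* ≅ Z/2Z × Z/8Z; (Z/25Z)^* ≅ Z/20Z. Hence Gal(Q(zeta_800)/Q) ≅ Z/2Z × Z/8Z × Z/20Z.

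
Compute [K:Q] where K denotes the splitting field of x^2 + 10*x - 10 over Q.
[K:Q] = 2

The discriminant of x^2 + (10)*x + (-10) is b^2 - 4c = 100 - (-40) = 140. Since 140 is not a perfect square in Q, the polynomial is irreducible over Q. Its two roots generate a degree-2 extension, so [K:Q] = 2.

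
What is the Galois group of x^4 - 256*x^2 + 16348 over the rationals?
Gal(K/Q) = V_4 (Klein four-group, Z/2Z × Z/2Z)

f factors as (x^2 - 122)(x^2 - 134), so the splitting field is K = Q(sqrt(122), sqrt(134)). The elements 122, 134, 16348 are all non-squares in Q, so sqrt(122) and sqrt(134) generate independent quadratic extensions. Thus [K:Q] = 4 and Gal(K/Q) is generated by the two order-2 automorphisms sqrt(122) ↦ -sqrt(122) and sqrt(134) ↦ -sqrt(134), giving V_4.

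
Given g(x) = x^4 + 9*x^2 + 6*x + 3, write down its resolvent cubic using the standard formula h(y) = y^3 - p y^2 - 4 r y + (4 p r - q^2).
h(y) = y^3 - 9*y^2 - 12*y + 72

Identify coefficients: p = 9, q = 6, r = 3.
Plug into h(y) = y^3 - p y^2 - 4 r y + (4 p r - q^2):
  h(y) = y^3 - (9) y^2 - 4*(3) y + (4*(9)*(3) - (6)^2)
       = y^3 + (-9) y^2 + (-12) y + (72).
Simplifying: h(y) = y^3 - 9*y^2 - 12*y + 72.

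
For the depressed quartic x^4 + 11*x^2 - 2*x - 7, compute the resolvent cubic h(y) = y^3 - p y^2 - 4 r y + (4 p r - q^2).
h(y) = y^3 - 11*y^2 + 28*y - 312

Identify coefficients: p = 11, q = -2, r = -7.
Plug into h(y) = y^3 - p y^2 - 4 r y + (4 p r - q^2):
  h(y) = y^3 - (11) y^2 - 4*(-7) y + (4*(11)*(-7) - (-2)^2)
       = y^3 + (-11) y^2 + (28) y + (-312).
Simplifying: h(y) = y^3 - 11*y^2 + 28*y - 312.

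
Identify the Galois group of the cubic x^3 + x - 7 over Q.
Gal(K/Q) = S_3 (symmetric group of order 6)

Compute the discriminant of x^3 + (0)*x^2 + (1)*x + (-7): Δ = -1327. Since Δ is not a rational square, the Galois group is not contained in A_3; it must be the full S_3 (irreducibility of the cubic rules out anything smaller).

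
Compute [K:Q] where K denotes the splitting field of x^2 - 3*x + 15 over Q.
[K:Q] = 2

The discriminant of x^2 + (-3)*x + (15) is b^2 - 4c = 9 - (60) = -51. Since -51 is not a perfect square in Q, the polynomial is irreducible over Q. Its two roots generate a degree-2 extension, so [K:Q] = 2.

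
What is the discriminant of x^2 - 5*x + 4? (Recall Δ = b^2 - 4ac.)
Δ = 9

For a quadratic a x^2 + b x + c the discriminant is Δ = b^2 - 4ac = (-5)^2 - 4*(1)*(4) = 25 - (16) = 9.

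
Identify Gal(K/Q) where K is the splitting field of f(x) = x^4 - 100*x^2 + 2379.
Gal(K/Q) = V_4 (Klein four-group, Z/2Z × Z/2Z)

f factors as (x^2 - 39)(x^2 - 61), so the splitting field is K = Q(sqrt(39), sqrt(61)). The elements 39, 61, 2379 are all non-squares in Q, so sqrt(39) and sqrt(61) generate independent quadratic extensions. Thus [K:Q] = 4 and Gal(K/Q) is generated by the two order-2 automorphisms sqrt(39) ↦ -sqrt(39) and sqrt(61) ↦ -sqrt(61), giving V_4.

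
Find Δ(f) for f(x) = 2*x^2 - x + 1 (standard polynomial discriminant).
Δ = -7

For a quadratic a x^2 + b x + c the discriminant is Δ = b^2 - 4ac = (-1)^2 - 4*(2)*(1) = 1 - (8) = -7.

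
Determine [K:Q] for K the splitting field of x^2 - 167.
[K:Q] = 2

The polynomial x^2 - 167 is irreducible over Q since 167 is not a perfect square. Its splitting field is Q(sqrt(167)), which has degree 2 over Q.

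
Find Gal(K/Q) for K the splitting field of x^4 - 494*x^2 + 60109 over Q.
Gal(K/Q) = V_4 (Klein four-group, Z/2Z × Z/2Z)

f factors as (x^2 - 217)(x^2 - 277), so the splitting field is K = Q(sqrt(217), sqrt(277)). The elements 217, 277, 60109 are all non-squares in Q, so sqrt(217) and sqrt(277) generate independent quadratic extensions. Thus [K:Q] = 4 and Gal(K/Q) is generated by the two order-2 automorphisms sqrt(217) ↦ -sqrt(217) and sqrt(277) ↦ -sqrt(277), giving V_4.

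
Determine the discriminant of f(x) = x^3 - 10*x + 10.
Δ = 1300

For a depressed cubic x^3 + p x + q the discriminant is Δ = -4 p^3 - 27 q^2 = -4*(-10)^3 - 27*(10)^2 = 4000 - 2700 = 1300.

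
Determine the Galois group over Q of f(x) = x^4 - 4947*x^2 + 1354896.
Gal(K/Q) = Z/2Z (cyclic of order 2)

f factors as (x^2 - 4656)(x^2 - 291), so the splitting field is K = Q(sqrt(4656), sqrt(291)). The squarefree part of 4656 is 291 and the squarefree part of 291 is also 291, so sqrt(4656) and sqrt(291) are both rational multiples of sqrt(291). Hence Q(sqrt(4656)) = Q(sqrt(291)) = Q(sqrt(291)), and the splitting field collapses to a single degree-2 extension with Galois group Z/2Z.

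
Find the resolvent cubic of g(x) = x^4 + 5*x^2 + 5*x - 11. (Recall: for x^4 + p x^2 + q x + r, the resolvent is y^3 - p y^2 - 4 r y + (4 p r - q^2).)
h(y) = y^3 - 5*y^2 + 44*y - 245

Identify coefficients: p = 5, q = 5, r = -11.
Plug into h(y) = y^3 - p y^2 - 4 r y + (4 p r - q^2):
  h(y) = y^3 - (5) y^2 - 4*(-11) y + (4*(5)*(-11) - (5)^2)
       = y^3 + (-5) y^2 + (44) y + (-245).
Simplifying: h(y) = y^3 - 5*y^2 + 44*y - 245.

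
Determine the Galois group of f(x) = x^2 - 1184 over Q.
Gal(K/Q) = Z/2Z (cyclic of order 2)

x^2 - 1184 is irreducible over Q since 1184 is not a rational square. The splitting field Q(sqrt(1184)) has degree 2 over Q, and its unique nontrivial automorphism is sqrt(1184) ↦ -sqrt(1184). Hence Gal(Q(sqrt(1184))/Q) = Z/2Z.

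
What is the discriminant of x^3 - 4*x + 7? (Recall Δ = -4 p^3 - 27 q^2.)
Δ = -1067

For a depressed cubic x^3 + p x + q the discriminant is Δ = -4 p^3 - 27 q^2 = -4*(-4)^3 - 27*(7)^2 = 256 - 1323 = -1067.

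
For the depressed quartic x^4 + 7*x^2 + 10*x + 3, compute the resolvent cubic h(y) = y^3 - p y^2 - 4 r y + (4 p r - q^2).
h(y) = y^3 - 7*y^2 - 12*y - 16

Identify coefficients: p = 7, q = 10, r = 3.
Plug into h(y) = y^3 - p y^2 - 4 r y + (4 p r - q^2):
  h(y) = y^3 - (7) y^2 - 4*(3) y + (4*(7)*(3) - (10)^2)
       = y^3 + (-7) y^2 + (-12) y + (-16).
Simplifying: h(y) = y^3 - 7*y^2 - 12*y - 16.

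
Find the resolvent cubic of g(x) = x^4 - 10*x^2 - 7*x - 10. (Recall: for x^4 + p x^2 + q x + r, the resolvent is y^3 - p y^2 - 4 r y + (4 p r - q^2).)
h(y) = y^3 + 10*y^2 + 40*y + 351

Identify coefficients: p = -10, q = -7, r = -10.
Plug into h(y) = y^3 - p y^2 - 4 r y + (4 p r - q^2):
  h(y) = y^3 - (-10) y^2 - 4*(-10) y + (4*(-10)*(-10) - (-7)^2)
       = y^3 + (10) y^2 + (40) y + (351).
Simplifying: h(y) = y^3 + 10*y^2 + 40*y + 351.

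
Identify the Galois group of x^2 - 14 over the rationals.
Gal(K/Q) = Z/2Z (cyclic of order 2)

x^2 - 14 is irreducible over Q since 14 is not a rational square. The splitting field Q(sqrt(14)) has degree 2 over Q, and its unique nontrivial automorphism is sqrt(14) ↦ -sqrt(14). Hence Gal(Q(sqrt(14))/Q) = Z/2Z.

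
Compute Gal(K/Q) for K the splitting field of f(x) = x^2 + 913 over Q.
Gal(K/Q) = Z/2Z (cyclic of order 2)

x^2 + 913 is irreducible over Q since -913 is not a rational square. The splitting field Q(sqrt(-913)) has degree 2 over Q, and its unique nontrivial automorphism is sqrt(-913) ↦ -sqrt(-913). Hence Gal(Q(sqrt(-913))/Q) = Z/2Z.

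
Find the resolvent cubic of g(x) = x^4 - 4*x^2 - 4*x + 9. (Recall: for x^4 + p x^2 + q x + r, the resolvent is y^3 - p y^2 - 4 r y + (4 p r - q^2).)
h(y) = y^3 + 4*y^2 - 36*y - 160

Identify coefficients: p = -4, q = -4, r = 9.
Plug into h(y) = y^3 - p y^2 - 4 r y + (4 p r - q^2):
  h(y) = y^3 - (-4) y^2 - 4*(9) y + (4*(-4)*(9) - (-4)^2)
       = y^3 + (4) y^2 + (-36) y + (-160).
Simplifying: h(y) = y^3 + 4*y^2 - 36*y - 160.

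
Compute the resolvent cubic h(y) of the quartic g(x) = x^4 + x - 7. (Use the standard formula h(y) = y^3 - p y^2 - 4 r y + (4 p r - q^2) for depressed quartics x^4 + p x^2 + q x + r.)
h(y) = y^3 + 28*y - 1

Identify coefficients: p = 0, q = 1, r = -7.
Plug into h(y) = y^3 - p y^2 - 4 r y + (4 p r - q^2):
  h(y) = y^3 - (0) y^2 - 4*(-7) y + (4*(0)*(-7) - (1)^2)
       = y^3 + (0) y^2 + (28) y + (-1).
Simplifying: h(y) = y^3 + 28*y - 1.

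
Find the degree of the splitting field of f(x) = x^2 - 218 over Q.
[K:Q] = 2

The polynomial x^2 - 218 is irreducible over Q since 218 is not a perfect square. Its splitting field is Q(sqrt(218)), which has degree 2 over Q.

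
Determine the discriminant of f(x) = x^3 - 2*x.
Δ = 32

For a depressed cubic x^3 + p x + q the discriminant is Δ = -4 p^3 - 27 q^2 = -4*(-2)^3 - 27*(0)^2 = 32 - 0 = 32.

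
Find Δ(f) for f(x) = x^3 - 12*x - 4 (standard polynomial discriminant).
Δ = 6480

For a depressed cubic x^3 + p x + q the discriminant is Δ = -4 p^3 - 27 q^2 = -4*(-12)^3 - 27*(-4)^2 = 6912 - 432 = 6480.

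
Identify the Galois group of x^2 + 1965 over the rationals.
Gal(K/Q) = Z/2Z (cyclic of order 2)

x^2 + 1965 is irreducible over Q since -1965 is not a rational square. The splitting field Q(sqrt(-1965)) has degree 2 over Q, and its unique nontrivial automorphism is sqrt(-1965) ↦ -sqrt(-1965). Hence Gal(Q(sqrt(-1965))/Q) = Z/2Z.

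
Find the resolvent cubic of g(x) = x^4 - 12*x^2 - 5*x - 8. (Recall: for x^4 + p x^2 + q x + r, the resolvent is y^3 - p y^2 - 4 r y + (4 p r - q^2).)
h(y) = y^3 + 12*y^2 + 32*y + 359

Identify coefficients: p = -12, q = -5, r = -8.
Plug into h(y) = y^3 - p y^2 - 4 r y + (4 p r - q^2):
  h(y) = y^3 - (-12) y^2 - 4*(-8) y + (4*(-12)*(-8) - (-5)^2)
       = y^3 + (12) y^2 + (32) y + (359).
Simplifying: h(y) = y^3 + 12*y^2 + 32*y + 359.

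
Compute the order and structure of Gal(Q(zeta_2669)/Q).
|Gal(Q(zeta_2669)/Q)| = phi(2669) = 2496; group ≅ (Z/2669Z)^* ≅ Z/16Z × Z/156Z

The n-th cyclotomic polynomial Φ_2669(x) is the minimal polynomial of zeta_2669 over Q and has degree phi(2669) = 2496. So Q(zeta_2669) is a degree-2496 Galois extension with Galois group (Z/2669Z)^*. By CRT, (Z/2669Z)^* ≅ (Z/17Z)^* × (Z/157Z)^*. Each prime-power unit group is (Z/17Z)^* ≅ Z/16Z; (Z/157Z)^* ≅ Z/156Z. Hence Gal(Q(zeta_2669)/Q) ≅ Z/16Z × Z/156Z.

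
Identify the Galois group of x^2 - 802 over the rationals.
Gal(K/Q) = Z/2Z (cyclic of order 2)

x^2 - 802 is irreducible over Q since 802 is not a rational square. The splitting field Q(sqrt(802)) has degree 2 over Q, and its unique nontrivial automorphism is sqrt(802) ↦ -sqrt(802). Hence Gal(Q(sqrt(802))/Q) = Z/2Z.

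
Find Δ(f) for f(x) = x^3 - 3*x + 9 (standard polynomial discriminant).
Δ = -2079

For a depressed cubic x^3 + p x + q the discriminant is Δ = -4 p^3 - 27 q^2 = -4*(-3)^3 - 27*(9)^2 = 108 - 2187 = -2079.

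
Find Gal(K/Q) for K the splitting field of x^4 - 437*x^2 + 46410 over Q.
Gal(K/Q) = V_4 (Klein four-group, Z/2Z × Z/2Z)

f factors as (x^2 - 255)(x^2 - 182), so the splitting field is K = Q(sqrt(255), sqrt(182)). The elements 255, 182, 46410 are all non-squares in Q, so sqrt(255) and sqrt(182) generate independent quadratic extensions. Thus [K:Q] = 4 and Gal(K/Q) is generated by the two order-2 automorphisms sqrt(255) ↦ -sqrt(255) and sqrt(182) ↦ -sqrt(182), giving V_4.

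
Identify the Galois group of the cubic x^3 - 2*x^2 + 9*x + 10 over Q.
Gal(K/Q) = S_3 (symmetric group of order 6)

Compute the discriminant of x^3 + (-2)*x^2 + (9)*x + (10): Δ = -8212. Since Δ is not a rational square, the Galois group is not contained in A_3; it must be the full S_3 (irreducibility of the cubic rules out anything smaller).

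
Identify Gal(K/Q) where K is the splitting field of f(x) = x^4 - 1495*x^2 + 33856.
Gal(K/Q) = Z/2Z (cyclic of order 2)

f factors as (x^2 - 1472)(x^2 - 23), so the splitting field is K = Q(sqrt(1472), sqrt(23)). The squarefree part of 1472 is 23 and the squarefree part of 23 is also 23, so sqrt(1472) and sqrt(23) are both rational multiples of sqrt(23). Hence Q(sqrt(1472)) = Q(sqrt(23)) = Q(sqrt(23)), and the splitting field collapses to a single degree-2 extension with Galois group Z/2Z.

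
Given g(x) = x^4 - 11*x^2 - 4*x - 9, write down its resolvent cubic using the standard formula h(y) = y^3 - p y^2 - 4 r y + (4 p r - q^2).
h(y) = y^3 + 11*y^2 + 36*y + 380

Identify coefficients: p = -11, q = -4, r = -9.
Plug into h(y) = y^3 - p y^2 - 4 r y + (4 p r - q^2):
  h(y) = y^3 - (-11) y^2 - 4*(-9) y + (4*(-11)*(-9) - (-4)^2)
       = y^3 + (11) y^2 + (36) y + (380).
Simplifying: h(y) = y^3 + 11*y^2 + 36*y + 380.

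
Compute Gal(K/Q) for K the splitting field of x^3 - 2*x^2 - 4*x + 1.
Gal(K/Q) = S_3 (symmetric group of order 6)

Compute the discriminant of x^3 + (-2)*x^2 + (-4)*x + (1): Δ = 469. Since Δ is not a rational square, the Galois group is not contained in A_3; it must be the full S_3 (irreducibility of the cubic rules out anything smaller).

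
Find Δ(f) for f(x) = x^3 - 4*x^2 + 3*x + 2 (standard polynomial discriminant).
Δ = 8

For x^3 + a x^2 + b x + c the discriminant is Δ = 18 a b c - 4 a^3 c + a^2 b^2 - 4 b^3 - 27 c^2.
Plug a = -4, b = 3, c = 2:
  18*(-4)*(3)*(2) - 4*(-4)^3*(2) + (-4)^2*(3)^2 - 4*(3)^3 - 27*(2)^2
  = -432 + (512) + 144 + (-108) + (-108)
  = 8.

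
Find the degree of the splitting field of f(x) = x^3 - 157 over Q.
[K:Q] = 6

x^3 - 157 has one real root r = 157^(1/3) and two complex roots r*zeta_3, r*zeta_3^2 where zeta_3 = e^(2*pi*i/3). The splitting field is Q(r, zeta_3). [Q(r):Q] = 3 and [Q(zeta_3):Q] = 2 with gcd = 1, so [Q(r, zeta_3):Q] = 3 * 2 = 6.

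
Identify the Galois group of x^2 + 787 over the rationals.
Gal(K/Q) = Z/2Z (cyclic of order 2)

x^2 + 787 is irreducible over Q since -787 is not a rational square. The splitting field Q(sqrt(-787)) has degree 2 over Q, and its unique nontrivial automorphism is sqrt(-787) ↦ -sqrt(-787). Hence Gal(Q(sqrt(-787))/Q) = Z/2Z.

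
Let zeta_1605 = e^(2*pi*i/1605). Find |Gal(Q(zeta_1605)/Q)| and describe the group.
|Gal(Q(zeta_1605)/Q)| = phi(1605) = 848; group ≅ (Z/1605Z)^* ≅ Z/2Z × Z/4Z × Z/106Z

The n-th cyclotomic polynomial Φ_1605(x) is the minimal polynomial of zeta_1605 over Q and has degree phi(1605) = 848. So Q(zeta_1605) is a degree-848 Galois extension with Galois group (Z/1605Z)^*. By CRT, (Z/1605Z)^* ≅ (Z/3Z)^* × (Z/5Z)^* × (Z/107Z)^*. Each prime-power unit group is (Z/3Z)^* ≅ Z/2Z; (Z/5Z)^* ≅ Z/4Z; (Z/107Z)^* ≅ Z/106Z. Hence Gal(Q(zeta_1605)/Q) ≅ Z/2Z × Z/4Z × Z/106Z.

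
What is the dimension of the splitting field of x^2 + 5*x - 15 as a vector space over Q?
[K:Q] = 2

The discriminant of x^2 + (5)*x + (-15) is b^2 - 4c = 25 - (-60) = 85. Since 85 is not a perfect square in Q, the polynomial is irreducible over Q. Its two roots generate a degree-2 extension, so [K:Q] = 2.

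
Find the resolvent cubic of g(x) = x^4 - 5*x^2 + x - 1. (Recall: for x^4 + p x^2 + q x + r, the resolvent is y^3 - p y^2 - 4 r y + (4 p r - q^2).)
h(y) = y^3 + 5*y^2 + 4*y + 19

Identify coefficients: p = -5, q = 1, r = -1.
Plug into h(y) = y^3 - p y^2 - 4 r y + (4 p r - q^2):
  h(y) = y^3 - (-5) y^2 - 4*(-1) y + (4*(-5)*(-1) - (1)^2)
       = y^3 + (5) y^2 + (4) y + (19).
Simplifying: h(y) = y^3 + 5*y^2 + 4*y + 19.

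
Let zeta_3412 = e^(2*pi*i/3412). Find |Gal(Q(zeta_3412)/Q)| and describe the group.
|Gal(Q(zeta_3412)/Q)| = phi(3412) = 1704; group ≅ (Z/3412Z)^* ≅ Z/2Z × Z/852Z

The n-th cyclotomic polynomial Φ_3412(x) is the minimal polynomial of zeta_3412 over Q and has degree phi(3412) = 1704. So Q(zeta_3412) is a degree-1704 Galois extension with Galois group (Z/3412Z)^*. By CRT, (Z/3412Z)^* ≅ (Z/4Z)^* × (Z/853Z)^*. Each prime-power unit group is (Z/4Z)^* ≅ Z/2Z; (Z/853Z)^* ≅ Z/852Z. Hence Gal(Q(zeta_3412)/Q) ≅ Z/2Z × Z/852Z.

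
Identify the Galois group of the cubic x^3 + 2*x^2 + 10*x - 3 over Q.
Gal(K/Q) = S_3 (symmetric group of order 6)

Compute the discriminant of x^3 + (2)*x^2 + (10)*x + (-3): Δ = -4827. Since Δ is not a rational square, the Galois group is not contained in A_3; it must be the full S_3 (irreducibility of the cubic rules out anything smaller).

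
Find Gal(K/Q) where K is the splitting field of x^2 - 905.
Gal(K/Q) = Z/2Z (cyclic of order 2)

x^2 - 905 is irreducible over Q since 905 is not a rational square. The splitting field Q(sqrt(905)) has degree 2 over Q, and its unique nontrivial automorphism is sqrt(905) ↦ -sqrt(905). Hence Gal(Q(sqrt(905))/Q) = Z/2Z.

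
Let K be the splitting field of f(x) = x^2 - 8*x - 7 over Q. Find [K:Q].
[K:Q] = 2

The discriminant of x^2 + (-8)*x + (-7) is b^2 - 4c = 64 - (-28) = 92. Since 92 is not a perfect square in Q, the polynomial is irreducible over Q. Its two roots generate a degree-2 extension, so [K:Q] = 2.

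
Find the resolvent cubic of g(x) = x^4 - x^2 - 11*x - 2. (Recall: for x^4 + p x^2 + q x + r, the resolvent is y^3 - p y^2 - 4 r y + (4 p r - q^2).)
h(y) = y^3 + y^2 + 8*y - 113

Identify coefficients: p = -1, q = -11, r = -2.
Plug into h(y) = y^3 - p y^2 - 4 r y + (4 p r - q^2):
  h(y) = y^3 - (-1) y^2 - 4*(-2) y + (4*(-1)*(-2) - (-11)^2)
       = y^3 + (1) y^2 + (8) y + (-113).
Simplifying: h(y) = y^3 + y^2 + 8*y - 113.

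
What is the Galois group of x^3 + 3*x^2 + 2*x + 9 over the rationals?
Gal(K/Q) = S_3 (symmetric group of order 6)

Compute the discriminant of x^3 + (3)*x^2 + (2)*x + (9): Δ = -2183. Since Δ is not a rational square, the Galois group is not contained in A_3; it must be the full S_3 (irreducibility of the cubic rules out anything smaller).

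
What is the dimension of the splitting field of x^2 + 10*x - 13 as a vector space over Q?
[K:Q] = 2

The discriminant of x^2 + (10)*x + (-13) is b^2 - 4c = 100 - (-52) = 152. Since 152 is not a perfect square in Q, the polynomial is irreducible over Q. Its two roots generate a degree-2 extension, so [K:Q] = 2.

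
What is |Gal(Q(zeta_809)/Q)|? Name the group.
|Gal(Q(zeta_809)/Q)| = phi(809) = 808; group ≅ (Z/809Z)^* ≅ Z/808Z

The n-th cyclotomic polynomial Φ_809(x) is the minimal polynomial of zeta_809 over Q and has degree phi(809) = 808. So Q(zeta_809) is a degree-808 Galois extension with Galois group (Z/809Z)^*. (Z/809Z)^* is cyclic since 809 is an odd prime power (or 4). Hence Gal(Q(zeta_809)/Q) ≅ Z/808Z.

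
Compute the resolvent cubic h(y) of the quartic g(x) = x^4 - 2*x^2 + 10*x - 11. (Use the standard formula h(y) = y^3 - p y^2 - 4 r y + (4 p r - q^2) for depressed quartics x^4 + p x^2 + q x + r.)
h(y) = y^3 + 2*y^2 + 44*y - 12

Identify coefficients: p = -2, q = 10, r = -11.
Plug into h(y) = y^3 - p y^2 - 4 r y + (4 p r - q^2):
  h(y) = y^3 - (-2) y^2 - 4*(-11) y + (4*(-2)*(-11) - (10)^2)
       = y^3 + (2) y^2 + (44) y + (-12).
Simplifying: h(y) = y^3 + 2*y^2 + 44*y - 12.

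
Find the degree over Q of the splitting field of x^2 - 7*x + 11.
[K:Q] = 2

The discriminant of x^2 + (-7)*x + (11) is b^2 - 4c = 49 - (44) = 5. Since 5 is not a perfect square in Q, the polynomial is irreducible over Q. Its two roots generate a degree-2 extension, so [K:Q] = 2.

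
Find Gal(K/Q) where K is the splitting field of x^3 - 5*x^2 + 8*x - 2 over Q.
Gal(K/Q) = S_3 (symmetric group of order 6)

Compute the discriminant of x^3 + (-5)*x^2 + (8)*x + (-2): Δ = -116. Since Δ is not a rational square, the Galois group is not contained in A_3; it must be the full S_3 (irreducibility of the cubic rules out anything smaller).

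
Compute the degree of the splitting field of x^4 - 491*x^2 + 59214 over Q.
[K:Q] = 4

f factors as (x^2 - 278)(x^2 - 213); the splitting field is K = Q(sqrt(278), sqrt(213)). Since 278, 213, and 59214 are all non-squares in Q, the three subfields Q(sqrt(278)), Q(sqrt(213)), Q(sqrt(59214)) are distinct degree-2 extensions, so [K:Q] = 4 (Klein four Galois group).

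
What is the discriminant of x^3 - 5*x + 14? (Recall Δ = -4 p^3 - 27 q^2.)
Δ = -4792

For a depressed cubic x^3 + p x + q the discriminant is Δ = -4 p^3 - 27 q^2 = -4*(-5)^3 - 27*(14)^2 = 500 - 5292 = -4792.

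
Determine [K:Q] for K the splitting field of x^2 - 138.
[K:Q] = 2

The polynomial x^2 - 138 is irreducible over Q since 138 is not a perfect square. Its splitting field is Q(sqrt(138)), which has degree 2 over Q.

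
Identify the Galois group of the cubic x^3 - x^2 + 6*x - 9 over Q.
Gal(K/Q) = S_3 (symmetric group of order 6)

Compute the discriminant of x^3 + (-1)*x^2 + (6)*x + (-9): Δ = -2079. Since Δ is not a rational square, the Galois group is not contained in A_3; it must be the full S_3 (irreducibility of the cubic rules out anything smaller).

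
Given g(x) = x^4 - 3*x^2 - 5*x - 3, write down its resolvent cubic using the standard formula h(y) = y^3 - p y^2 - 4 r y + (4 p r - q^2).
h(y) = y^3 + 3*y^2 + 12*y + 11

Identify coefficients: p = -3, q = -5, r = -3.
Plug into h(y) = y^3 - p y^2 - 4 r y + (4 p r - q^2):
  h(y) = y^3 - (-3) y^2 - 4*(-3) y + (4*(-3)*(-3) - (-5)^2)
       = y^3 + (3) y^2 + (12) y + (11).
Simplifying: h(y) = y^3 + 3*y^2 + 12*y + 11.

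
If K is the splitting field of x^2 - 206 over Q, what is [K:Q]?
[K:Q] = 2

The polynomial x^2 - 206 is irreducible over Q since 206 is not a perfect square. Its splitting field is Q(sqrt(206)), which has degree 2 over Q.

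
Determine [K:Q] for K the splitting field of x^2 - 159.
[K:Q] = 2

The polynomial x^2 - 159 is irreducible over Q since 159 is not a perfect square. Its splitting field is Q(sqrt(159)), which has degree 2 over Q.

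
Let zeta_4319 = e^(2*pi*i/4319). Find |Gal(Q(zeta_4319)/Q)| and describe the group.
|Gal(Q(zeta_4319)/Q)| = phi(4319) = 3696; group ≅ (Z/4319Z)^* ≅ Z/6Z × Z/616Z

The n-th cyclotomic polynomial Φ_4319(x) is the minimal polynomial of zeta_4319 over Q and has degree phi(4319) = 3696. So Q(zeta_4319) is a degree-3696 Galois extension with Galois group (Z/4319Z)^*. By CRT, (Z/4319Z)^* ≅ (Z/7Z)^* × (Z/617Z)^*. Each prime-power unit group is (Z/7Z)^* ≅ Z/6Z; (Z/617Z)^* ≅ Z/616Z. Hence Gal(Q(zeta_4319)/Q) ≅ Z/6Z × Z/616Z.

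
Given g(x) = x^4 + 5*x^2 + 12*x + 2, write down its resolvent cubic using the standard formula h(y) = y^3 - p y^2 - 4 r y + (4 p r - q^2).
h(y) = y^3 - 5*y^2 - 8*y - 104

Identify coefficients: p = 5, q = 12, r = 2.
Plug into h(y) = y^3 - p y^2 - 4 r y + (4 p r - q^2):
  h(y) = y^3 - (5) y^2 - 4*(2) y + (4*(5)*(2) - (12)^2)
       = y^3 + (-5) y^2 + (-8) y + (-104).
Simplifying: h(y) = y^3 - 5*y^2 - 8*y - 104.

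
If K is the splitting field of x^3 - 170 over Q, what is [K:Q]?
[K:Q] = 6

x^3 - 170 has one real root r = 170^(1/3) and two complex roots r*zeta_3, r*zeta_3^2 where zeta_3 = e^(2*pi*i/3). The splitting field is Q(r, zeta_3). [Q(r):Q] = 3 and [Q(zeta_3):Q] = 2 with gcd = 1, so [Q(r, zeta_3):Q] = 3 * 2 = 6.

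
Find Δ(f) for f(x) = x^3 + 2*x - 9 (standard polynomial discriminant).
Δ = -2219

For a depressed cubic x^3 + p x + q the discriminant is Δ = -4 p^3 - 27 q^2 = -4*(2)^3 - 27*(-9)^2 = -32 - 2187 = -2219.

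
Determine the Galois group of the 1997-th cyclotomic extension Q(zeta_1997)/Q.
|Gal(Q(zeta_1997)/Q)| = phi(1997) = 1996; group ≅ (Z/1997Z)^* ≅ Z/1996Z

The n-th cyclotomic polynomial Φ_1997(x) is the minimal polynomial of zeta_1997 over Q and has degree phi(1997) = 1996. So Q(zeta_1997) is a degree-1996 Galois extension with Galois group (Z/1997Z)^*. (Z/1997Z)^* is cyclic since 1997 is an odd prime power (or 4). Hence Gal(Q(zeta_1997)/Q) ≅ Z/1996Z.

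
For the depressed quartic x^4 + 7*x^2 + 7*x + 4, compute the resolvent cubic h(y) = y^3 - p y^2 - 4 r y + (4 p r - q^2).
h(y) = y^3 - 7*y^2 - 16*y + 63

Identify coefficients: p = 7, q = 7, r = 4.
Plug into h(y) = y^3 - p y^2 - 4 r y + (4 p r - q^2):
  h(y) = y^3 - (7) y^2 - 4*(4) y + (4*(7)*(4) - (7)^2)
       = y^3 + (-7) y^2 + (-16) y + (63).
Simplifying: h(y) = y^3 - 7*y^2 - 16*y + 63.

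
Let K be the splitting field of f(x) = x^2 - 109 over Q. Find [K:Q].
[K:Q] = 2

The polynomial x^2 - 109 is irreducible over Q since 109 is not a perfect square. Its splitting field is Q(sqrt(109)), which has degree 2 over Q.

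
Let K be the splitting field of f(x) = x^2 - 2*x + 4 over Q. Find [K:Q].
[K:Q] = 2

The discriminant of x^2 + (-2)*x + (4) is b^2 - 4c = 4 - (16) = -12. Since -12 is not a perfect square in Q, the polynomial is irreducible over Q. Its two roots generate a degree-2 extension, so [K:Q] = 2.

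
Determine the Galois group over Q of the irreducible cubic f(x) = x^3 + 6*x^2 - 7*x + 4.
Gal(K/Q) = S_3 (symmetric group of order 6)

Compute the discriminant of x^3 + (6)*x^2 + (-7)*x + (4): Δ = -3776. Since Δ is not a rational square, the Galois group is not contained in A_3; it must be the full S_3 (irreducibility of the cubic rules out anything smaller).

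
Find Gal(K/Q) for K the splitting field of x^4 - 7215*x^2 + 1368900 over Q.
Gal(K/Q) = Z/2Z (cyclic of order 2)

f factors as (x^2 - 195)(x^2 - 7020), so the splitting field is K = Q(sqrt(195), sqrt(7020)). The squarefree part of 195 is 195 and the squarefree part of 7020 is also 195, so sqrt(195) and sqrt(7020) are both rational multiples of sqrt(195). Hence Q(sqrt(195)) = Q(sqrt(7020)) = Q(sqrt(195)), and the splitting field collapses to a single degree-2 extension with Galois group Z/2Z.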